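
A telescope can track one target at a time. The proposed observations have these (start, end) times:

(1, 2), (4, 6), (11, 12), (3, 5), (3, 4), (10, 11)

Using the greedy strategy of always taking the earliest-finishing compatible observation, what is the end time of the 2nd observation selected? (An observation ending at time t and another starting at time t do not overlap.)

4

Greedy by earliest finish: after sorting by end time, pick each interval compatible with the last pick.
Sorted by end: (1,2)  (3,4)  (3,5)  (4,6)  (10,11)  (11,12)
take (1,2); take (3,4); skip (3,5); take (4,6); take (10,11); take (11,12).
Selected: (1,2) (3,4) (4,6) (10,11) (11,12)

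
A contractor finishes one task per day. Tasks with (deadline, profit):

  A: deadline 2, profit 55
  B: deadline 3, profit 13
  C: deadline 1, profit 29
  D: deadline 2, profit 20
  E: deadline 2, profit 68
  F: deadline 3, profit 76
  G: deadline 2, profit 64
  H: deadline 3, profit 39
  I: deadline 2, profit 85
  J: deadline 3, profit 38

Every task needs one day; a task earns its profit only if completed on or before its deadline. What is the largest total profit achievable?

Take jobs in profit order; each goes to the latest open slot no later than its deadline.
Profit order: I=85 F=76 E=68 G=64 A=55 H=39 J=38 C=29 D=20 B=13
Assign: I→slot 2, F→slot 3, E→slot 1, G skipped, A skipped, H skipped, J skipped, C skipped, D skipped, B skipped.
Slots: [1:E] [2:I] [3:F]
Profit = 68 + 85 + 76 = 229

229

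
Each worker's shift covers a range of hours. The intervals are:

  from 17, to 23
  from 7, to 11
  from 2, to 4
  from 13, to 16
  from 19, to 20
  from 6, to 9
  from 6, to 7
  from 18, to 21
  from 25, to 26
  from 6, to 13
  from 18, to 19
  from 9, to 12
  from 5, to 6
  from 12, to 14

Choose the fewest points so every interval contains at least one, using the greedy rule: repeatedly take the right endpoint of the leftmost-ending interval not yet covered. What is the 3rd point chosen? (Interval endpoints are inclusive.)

By right end: [2,4]  [5,6]  [6,7]  [6,9]  [7,11]  [9,12]  [6,13]  [12,14]  [13,16]  [18,19]  [19,20]  [18,21]  [17,23]  [25,26]
[2,4] uncovered → point at 4; [5,6] uncovered → point at 6; [7,11] uncovered → point at 11; [12,14] uncovered → point at 14; [18,19] uncovered → point at 19; [25,26] uncovered → point at 26.
Points: 4, 6, 11, 14, 19, 26 (6 total).

11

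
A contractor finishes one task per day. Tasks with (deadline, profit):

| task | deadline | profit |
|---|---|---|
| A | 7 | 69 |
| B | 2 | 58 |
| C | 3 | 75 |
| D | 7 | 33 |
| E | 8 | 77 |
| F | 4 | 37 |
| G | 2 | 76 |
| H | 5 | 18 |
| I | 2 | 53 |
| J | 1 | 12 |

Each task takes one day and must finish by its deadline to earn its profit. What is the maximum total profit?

443

Sort by profit descending; place each in the latest free slot ≤ its deadline.
By profit: E(d8,77), G(d2,76), C(d3,75), A(d7,69), B(d2,58), I(d2,53), F(d4,37), D(d7,33), H(d5,18), J(d1,12)
E→slot 8; G→slot 2; C→slot 3; A→slot 7; B→slot 1; I skipped; F→slot 4; D→slot 6; H→slot 5; J skipped.
Profit = 58 + 76 + 75 + 37 + 18 + 33 + 69 + 77 = 443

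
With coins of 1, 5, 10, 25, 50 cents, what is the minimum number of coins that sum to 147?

147 − 2×50→47 − 1×25→22 − 2×10→2 − 2×1→0
Total coins = 2 + 1 + 2 + 2 = 7

7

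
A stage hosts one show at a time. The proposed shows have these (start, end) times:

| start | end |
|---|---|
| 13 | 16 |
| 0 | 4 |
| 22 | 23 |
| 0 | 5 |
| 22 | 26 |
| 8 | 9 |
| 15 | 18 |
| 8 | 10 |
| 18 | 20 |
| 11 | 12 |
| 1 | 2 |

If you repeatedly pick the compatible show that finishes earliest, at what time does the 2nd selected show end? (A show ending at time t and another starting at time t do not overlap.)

Order by finish time; keep every interval that doesn't clash with the previous kept one.
By end time: (1,2), (0,4), (0,5), (8,9), (8,10), (11,12), (13,16), (15,18), (18,20), (22,23), (22,26).
Pick (1,2); next start ≥ 2 → (8,9); next start ≥ 9 → (11,12); next start ≥ 12 → (13,16); next start ≥ 16 → (18,20); next start ≥ 20 → (22,23).
Selected: (1,2) (8,9) (11,12) (13,16) (18,20) (22,23)

9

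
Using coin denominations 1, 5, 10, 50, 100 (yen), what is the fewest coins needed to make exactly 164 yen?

7

Use the largest denomination that fits, subtract, and repeat.
164 − 1×100→64 − 1×50→14 − 1×10→4 − 4×1→0
Total coins = 1 + 1 + 1 + 4 = 7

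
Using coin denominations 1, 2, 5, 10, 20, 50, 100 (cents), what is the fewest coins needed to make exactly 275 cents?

275 − 2×100→75 − 1×50→25 − 1×20→5 − 1×5→0
Total coins = 2 + 1 + 1 + 1 = 5

5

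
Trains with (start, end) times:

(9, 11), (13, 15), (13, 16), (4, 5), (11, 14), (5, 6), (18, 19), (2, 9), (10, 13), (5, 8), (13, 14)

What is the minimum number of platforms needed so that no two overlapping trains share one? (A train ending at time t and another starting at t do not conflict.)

4

Count concurrent intervals with a sweep; the peak is the room count.
Events (time:±→running): 2:+→1 4:+→2 5:-→1 5:+→2 5:+→3 6:-→2 8:-→1 9:-→0 9:+→1 10:+→2 11:-→1 11:+→2 13:-→1 13:+→2 13:+→3 13:+→4 … peak 4.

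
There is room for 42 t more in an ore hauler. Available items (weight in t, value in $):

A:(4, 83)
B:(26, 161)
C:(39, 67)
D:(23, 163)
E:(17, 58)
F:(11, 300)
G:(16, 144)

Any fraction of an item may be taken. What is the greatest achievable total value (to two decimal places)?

Sort by value per unit weight and fill in that order.
Order: F (300/11=27.27) > A (83/4=20.75) > G (144/16=9.00) > D (163/23=7.09) > B (161/26=6.19) > E (58/17=3.41) > C (67/39=1.72)
Fill: take F (11 @ 300) → take A (4 @ 83) → take G (16 @ 144) → take 11/23 of D → 77.96; 42/42 used.
Total value = 604.96

604.96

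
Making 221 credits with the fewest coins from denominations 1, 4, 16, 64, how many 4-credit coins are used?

221 − 3×64→29 − 1×16→13 − 3×4→1 − 1×1→0
Count of 4: 3

3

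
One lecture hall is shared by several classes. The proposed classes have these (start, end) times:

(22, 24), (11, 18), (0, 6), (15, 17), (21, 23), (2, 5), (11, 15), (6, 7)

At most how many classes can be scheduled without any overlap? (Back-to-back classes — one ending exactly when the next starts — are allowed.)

Greedy by earliest finish: after sorting by end time, pick each interval compatible with the last pick.
By end time: (2,5), (0,6), (6,7), (11,15), (15,17), (11,18), (21,23), (22,24).
Pick (2,5); next start ≥ 5 → (6,7); next start ≥ 7 → (11,15); next start ≥ 15 → (15,17); next start ≥ 17 → (21,23).
Selected 5 classes.

5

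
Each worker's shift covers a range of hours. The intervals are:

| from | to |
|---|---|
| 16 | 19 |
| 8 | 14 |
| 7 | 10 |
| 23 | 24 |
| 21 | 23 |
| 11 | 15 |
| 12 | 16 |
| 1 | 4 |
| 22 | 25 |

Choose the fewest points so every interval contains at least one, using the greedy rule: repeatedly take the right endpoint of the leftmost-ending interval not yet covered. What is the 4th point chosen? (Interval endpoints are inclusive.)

19

Process intervals by earliest right end; each time one isn't hit yet, stab at its right endpoint.
Sorted: [1,4] [7,10] [8,14] [11,15] [12,16] [16,19] [21,23] [23,24] [22,25]
{[1,4]} hit by 4; {[7,10],[8,14]} hit by 10; {[11,15],[12,16]} hit by 15; {[16,19]} hit by 19; {[21,23],[23,24],[22,25]} hit by 23.
Points: 4, 10, 15, 19, 23 (5 total).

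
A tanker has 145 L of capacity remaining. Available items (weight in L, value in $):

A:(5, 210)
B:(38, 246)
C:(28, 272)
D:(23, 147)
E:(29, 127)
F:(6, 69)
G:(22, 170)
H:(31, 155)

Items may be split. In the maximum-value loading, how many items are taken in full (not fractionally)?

6

Ratios (sorted): A 42.00, F 11.50, C 9.71, G 7.73, B 6.47, D 6.39, H 5.00, E 4.38
take A (5 @ 210); take F (6 @ 69); take C (28 @ 272); take G (22 @ 170); take B (38 @ 246); take D (23 @ 147); take 23/31 of H → 115.00. Capacity used 145/145.
6 item(s) taken whole; one partial (take 23/31 of H).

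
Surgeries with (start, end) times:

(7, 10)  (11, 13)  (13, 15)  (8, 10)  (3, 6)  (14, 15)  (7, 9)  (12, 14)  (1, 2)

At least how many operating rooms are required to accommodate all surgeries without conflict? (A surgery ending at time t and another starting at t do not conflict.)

3

The answer is the maximum number of intervals overlapping at any instant.
Events (time:±→running): 1:+→1 2:-→0 3:+→1 6:-→0 7:+→1 7:+→2 8:+→3 … peak 3.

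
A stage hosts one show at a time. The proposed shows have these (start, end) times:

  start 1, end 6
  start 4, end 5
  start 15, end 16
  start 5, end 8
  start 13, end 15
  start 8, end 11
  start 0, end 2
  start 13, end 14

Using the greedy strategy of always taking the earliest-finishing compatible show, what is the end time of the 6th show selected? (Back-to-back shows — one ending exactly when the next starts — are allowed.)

By end time: (0,2), (4,5), (1,6), (5,8), (8,11), (13,14), (13,15), (15,16).
Pick (0,2); next start ≥ 2 → (4,5); next start ≥ 5 → (5,8); next start ≥ 8 → (8,11); next start ≥ 11 → (13,14); next start ≥ 14 → (15,16).
Selected: (0,2) (4,5) (5,8) (8,11) (13,14) (15,16)

16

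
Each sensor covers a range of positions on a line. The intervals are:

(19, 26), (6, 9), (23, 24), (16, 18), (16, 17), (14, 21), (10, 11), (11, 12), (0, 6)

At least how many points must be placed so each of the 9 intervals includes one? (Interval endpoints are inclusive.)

Sort by right endpoint; whenever an interval is uncovered, place a point at its right end.
Sorted: [0,6] [6,9] [10,11] [11,12] [16,17] [16,18] [14,21] [23,24] [19,26]
{[0,6],[6,9]} hit by 6; {[10,11],[11,12]} hit by 11; {[16,17],[16,18],[14,21]} hit by 17; {[23,24],[19,26]} hit by 24.
Points: 6, 11, 17, 24 (4 total).

4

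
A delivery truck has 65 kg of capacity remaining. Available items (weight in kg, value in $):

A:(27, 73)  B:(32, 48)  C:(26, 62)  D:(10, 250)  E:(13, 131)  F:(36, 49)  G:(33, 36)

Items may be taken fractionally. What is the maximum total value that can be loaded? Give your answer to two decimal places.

489.77

Greedy by value/weight ratio, highest first.
Ratios (sorted): D 25.00, E 10.08, A 2.70, C 2.38, B 1.50, F 1.36, G 1.09
take D (10 @ 250); take E (13 @ 131); take A (27 @ 73); take 15/26 of C → 35.77. Capacity used 65/65.
Total value = 489.77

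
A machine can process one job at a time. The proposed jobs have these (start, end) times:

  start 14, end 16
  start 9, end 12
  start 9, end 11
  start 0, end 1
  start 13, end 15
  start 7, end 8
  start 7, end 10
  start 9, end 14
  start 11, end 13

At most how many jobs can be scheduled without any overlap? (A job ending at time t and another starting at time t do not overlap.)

Sort by end time and greedily take each interval whose start is ≥ the last chosen end.
By end time: (0,1), (7,8), (7,10), (9,11), (9,12), (11,13), (9,14), (13,15), (14,16).
Pick (0,1); next start ≥ 1 → (7,8); next start ≥ 8 → (9,11); next start ≥ 11 → (11,13); next start ≥ 13 → (13,15).
Selected 5 jobs.

5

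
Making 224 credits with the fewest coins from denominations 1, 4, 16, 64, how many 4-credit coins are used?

Use the largest denomination that fits, subtract, and repeat.
224 = 3×64 + 2×16
Count of 4: 0

0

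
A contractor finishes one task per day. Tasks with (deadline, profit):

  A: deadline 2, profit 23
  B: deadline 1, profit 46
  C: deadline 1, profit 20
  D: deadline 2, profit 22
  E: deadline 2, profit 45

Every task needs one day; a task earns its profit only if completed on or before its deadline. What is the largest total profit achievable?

By profit: B(d1,46), E(d2,45), A(d2,23), D(d2,22), C(d1,20)
B→slot 1; E→slot 2; A skipped; D skipped; C skipped.
Profit = 46 + 45 = 91

91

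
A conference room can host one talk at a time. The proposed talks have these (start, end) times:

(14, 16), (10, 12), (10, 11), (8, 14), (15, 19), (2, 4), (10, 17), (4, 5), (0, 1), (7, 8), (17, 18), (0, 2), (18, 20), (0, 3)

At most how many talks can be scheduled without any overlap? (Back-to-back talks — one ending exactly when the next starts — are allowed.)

By end time: (0,1), (0,2), (0,3), (2,4), (4,5), (7,8), (10,11), (10,12), (8,14), (14,16), (10,17), (17,18), (15,19), (18,20).
Pick (0,1); next start ≥ 1 → (2,4); next start ≥ 4 → (4,5); next start ≥ 5 → (7,8); next start ≥ 8 → (10,11); next start ≥ 11 → (14,16); next start ≥ 16 → (17,18); next start ≥ 18 → (18,20).
Selected 8 talks.

8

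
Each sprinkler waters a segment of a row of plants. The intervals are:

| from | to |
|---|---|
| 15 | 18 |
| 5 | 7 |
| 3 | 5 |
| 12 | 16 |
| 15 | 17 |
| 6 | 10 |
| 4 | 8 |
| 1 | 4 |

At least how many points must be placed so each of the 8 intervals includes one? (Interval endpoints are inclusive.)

Process intervals by earliest right end; each time one isn't hit yet, stab at its right endpoint.
By right end: [1,4]  [3,5]  [5,7]  [4,8]  [6,10]  [12,16]  [15,17]  [15,18]
[1,4] uncovered → point at 4; [5,7] uncovered → point at 7; [12,16] uncovered → point at 16.
Points: 4, 7, 16 (3 total).

3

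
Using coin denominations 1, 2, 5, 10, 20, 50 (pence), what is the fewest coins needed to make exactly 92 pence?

4

Greedy: take as many of the largest coin as possible, then repeat with the remainder.
92 = 1×50 + 2×20 + 1×2
Total coins = 1 + 2 + 1 = 4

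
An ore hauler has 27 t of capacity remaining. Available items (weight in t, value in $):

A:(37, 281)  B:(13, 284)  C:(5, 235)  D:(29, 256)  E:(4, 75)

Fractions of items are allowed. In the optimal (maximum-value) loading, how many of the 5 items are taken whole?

3

Ratios (sorted): C 47.00, B 21.85, E 18.75, D 8.83, A 7.59
take C (5 @ 235); take B (13 @ 284); take E (4 @ 75); take 5/29 of D → 44.14. Capacity used 27/27.
3 item(s) taken whole; one partial (take 5/29 of D).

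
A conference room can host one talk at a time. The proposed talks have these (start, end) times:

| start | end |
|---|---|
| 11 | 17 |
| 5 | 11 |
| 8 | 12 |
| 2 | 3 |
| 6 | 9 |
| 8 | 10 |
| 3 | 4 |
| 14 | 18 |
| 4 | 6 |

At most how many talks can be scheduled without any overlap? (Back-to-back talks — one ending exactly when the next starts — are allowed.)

Sorted by end: (2,3)  (3,4)  (4,6)  (6,9)  (8,10)  (5,11)  (8,12)  (11,17)  (14,18)
take (2,3); take (3,4); take (4,6); take (6,9); take (11,17).
Selected 5 talks.

5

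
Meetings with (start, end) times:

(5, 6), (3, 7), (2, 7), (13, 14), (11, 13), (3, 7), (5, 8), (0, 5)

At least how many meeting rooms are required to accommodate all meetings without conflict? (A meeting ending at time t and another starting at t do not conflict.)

Events (time:±→running): 0:+→1 2:+→2 3:+→3 3:+→4 5:-→3 5:+→4 5:+→5 … peak 5.

5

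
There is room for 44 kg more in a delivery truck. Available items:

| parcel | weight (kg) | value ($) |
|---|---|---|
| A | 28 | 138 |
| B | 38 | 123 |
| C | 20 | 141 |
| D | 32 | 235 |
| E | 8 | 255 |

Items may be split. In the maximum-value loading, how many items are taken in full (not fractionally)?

2

Greedy by value/weight ratio, highest first.
Ratios (sorted): E 31.88, D 7.34, C 7.05, A 4.93, B 3.24
take E (8 @ 255); take D (32 @ 235); take 4/20 of C → 28.20. Capacity used 44/44.
2 item(s) taken whole; one partial (take 4/20 of C).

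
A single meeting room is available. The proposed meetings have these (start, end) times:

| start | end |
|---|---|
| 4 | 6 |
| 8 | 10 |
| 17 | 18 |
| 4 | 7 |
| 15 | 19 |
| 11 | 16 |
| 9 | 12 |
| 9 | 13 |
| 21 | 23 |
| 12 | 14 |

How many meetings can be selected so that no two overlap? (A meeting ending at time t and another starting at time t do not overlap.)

5

Greedy by earliest finish: after sorting by end time, pick each interval compatible with the last pick.
By end time: (4,6), (4,7), (8,10), (9,12), (9,13), (12,14), (11,16), (17,18), (15,19), (21,23).
Pick (4,6); next start ≥ 6 → (8,10); next start ≥ 10 → (12,14); next start ≥ 14 → (17,18); next start ≥ 18 → (21,23).
Selected 5 meetings.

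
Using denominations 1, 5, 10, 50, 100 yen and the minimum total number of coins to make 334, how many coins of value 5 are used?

0

334 − 3×100→34 − 3×10→4 − 4×1→0
Count of 5: 0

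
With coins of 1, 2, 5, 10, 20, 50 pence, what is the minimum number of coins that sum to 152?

4

152 − 3×50→2 − 1×2→0
Total coins = 3 + 1 = 4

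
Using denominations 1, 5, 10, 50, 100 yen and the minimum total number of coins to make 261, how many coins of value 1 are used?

261 = 2×100 + 1×50 + 1×10 + 1×1
Count of 1: 1

1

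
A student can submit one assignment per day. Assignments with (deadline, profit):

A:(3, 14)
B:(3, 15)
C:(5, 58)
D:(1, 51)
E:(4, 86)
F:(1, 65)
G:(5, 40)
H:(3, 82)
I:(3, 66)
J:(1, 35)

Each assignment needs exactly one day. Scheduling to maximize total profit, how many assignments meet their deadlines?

Take jobs in profit order; each goes to the latest open slot no later than its deadline.
Profit order: E=86 H=82 I=66 F=65 C=58 D=51 G=40 J=35 B=15 A=14
Assign: E→slot 4, H→slot 3, I→slot 2, F→slot 1, C→slot 5, D skipped, G skipped, J skipped, B skipped, A skipped.
Slots: [1:F] [2:I] [3:H] [4:E] [5:C]
5 of 10 scheduled.

5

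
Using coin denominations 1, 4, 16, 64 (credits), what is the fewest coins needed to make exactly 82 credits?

Use the largest denomination that fits, subtract, and repeat.
82 = 1×64 + 1×16 + 2×1
Total coins = 1 + 1 + 2 = 4

4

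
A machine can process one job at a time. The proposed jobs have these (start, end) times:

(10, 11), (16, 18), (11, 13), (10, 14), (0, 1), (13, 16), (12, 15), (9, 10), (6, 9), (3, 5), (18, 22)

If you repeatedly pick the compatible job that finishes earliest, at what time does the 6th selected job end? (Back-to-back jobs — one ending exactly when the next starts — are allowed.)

Sort by end time and greedily take each interval whose start is ≥ the last chosen end.
Sorted by end: (0,1)  (3,5)  (6,9)  (9,10)  (10,11)  (11,13)  (10,14)  (12,15)  (13,16)  (16,18)  (18,22)
take (0,1); take (3,5); take (6,9); take (9,10); take (10,11); take (11,13); take (13,16); take (16,18); take (18,22).
Selected: (0,1) (3,5) (6,9) (9,10) (10,11) (11,13) (13,16) (16,18) (18,22)

13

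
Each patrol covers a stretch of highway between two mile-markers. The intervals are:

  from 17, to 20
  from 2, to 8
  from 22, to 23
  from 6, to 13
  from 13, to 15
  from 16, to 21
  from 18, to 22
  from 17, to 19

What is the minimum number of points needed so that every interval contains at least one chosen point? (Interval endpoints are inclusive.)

4

Sorted: [2,8] [6,13] [13,15] [17,19] [17,20] [16,21] [18,22] [22,23]
{[2,8],[6,13]} hit by 8; {[13,15]} hit by 15; {[17,19],[17,20],[16,21],[18,22]} hit by 19; {[22,23]} hit by 23.
Points: 8, 15, 19, 23 (4 total).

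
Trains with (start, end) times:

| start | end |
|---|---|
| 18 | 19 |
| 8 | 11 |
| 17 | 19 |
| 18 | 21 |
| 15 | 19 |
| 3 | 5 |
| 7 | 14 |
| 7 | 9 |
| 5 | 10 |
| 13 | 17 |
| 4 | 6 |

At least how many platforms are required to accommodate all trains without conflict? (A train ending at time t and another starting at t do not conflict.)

4

The answer is the maximum number of intervals overlapping at any instant.
Events (time:±→running): 3:+→1 4:+→2 5:-→1 5:+→2 6:-→1 7:+→2 7:+→3 8:+→4 … peak 4.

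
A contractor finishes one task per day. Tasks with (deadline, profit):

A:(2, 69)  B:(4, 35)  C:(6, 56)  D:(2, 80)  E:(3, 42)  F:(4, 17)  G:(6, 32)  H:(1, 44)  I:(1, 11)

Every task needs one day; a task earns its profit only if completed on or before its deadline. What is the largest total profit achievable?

314

Profit order: D=80 A=69 C=56 H=44 E=42 B=35 G=32 F=17 I=11
Assign: D→slot 2, A→slot 1, C→slot 6, H skipped, E→slot 3, B→slot 4, G→slot 5, F skipped, I skipped.
Slots: [1:A] [2:D] [3:E] [4:B] [5:G] [6:C]
Profit = 69 + 80 + 42 + 35 + 32 + 56 = 314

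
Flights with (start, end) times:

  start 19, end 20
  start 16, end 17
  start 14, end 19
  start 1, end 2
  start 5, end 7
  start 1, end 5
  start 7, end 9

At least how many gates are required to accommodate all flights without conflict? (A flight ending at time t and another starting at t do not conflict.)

2

Count concurrent intervals with a sweep; the peak is the room count.
Events (time:±→running): 1:+→1 1:+→2 … peak 2.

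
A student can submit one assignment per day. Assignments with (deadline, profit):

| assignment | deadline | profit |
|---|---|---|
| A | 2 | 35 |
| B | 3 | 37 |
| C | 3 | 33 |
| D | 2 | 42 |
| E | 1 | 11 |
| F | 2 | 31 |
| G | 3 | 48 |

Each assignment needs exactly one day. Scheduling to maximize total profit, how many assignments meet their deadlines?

Take jobs in profit order; each goes to the latest open slot no later than its deadline.
Profit order: G=48 D=42 B=37 A=35 C=33 F=31 E=11
Assign: G→slot 3, D→slot 2, B→slot 1, A skipped, C skipped, F skipped, E skipped.
Slots: [1:B] [2:D] [3:G]
3 of 7 scheduled.

3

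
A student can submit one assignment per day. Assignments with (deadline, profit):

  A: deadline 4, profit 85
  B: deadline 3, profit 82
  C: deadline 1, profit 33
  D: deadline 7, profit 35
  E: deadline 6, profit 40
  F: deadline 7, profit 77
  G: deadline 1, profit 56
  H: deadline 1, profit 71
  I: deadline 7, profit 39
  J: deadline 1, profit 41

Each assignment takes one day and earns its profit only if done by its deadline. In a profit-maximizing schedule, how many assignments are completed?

7

Take jobs in profit order; each goes to the latest open slot no later than its deadline.
By profit: A(d4,85), B(d3,82), F(d7,77), H(d1,71), G(d1,56), J(d1,41), E(d6,40), I(d7,39), D(d7,35), C(d1,33)
A→slot 4; B→slot 3; F→slot 7; H→slot 1; G skipped; J skipped; E→slot 6; I→slot 5; D→slot 2; C skipped.
7 of 10 scheduled.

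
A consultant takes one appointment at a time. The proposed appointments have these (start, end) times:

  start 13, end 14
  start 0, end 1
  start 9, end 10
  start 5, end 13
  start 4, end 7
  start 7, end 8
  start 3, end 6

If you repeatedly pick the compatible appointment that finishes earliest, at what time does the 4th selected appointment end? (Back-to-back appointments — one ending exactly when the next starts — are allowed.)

10

By end time: (0,1), (3,6), (4,7), (7,8), (9,10), (5,13), (13,14).
Pick (0,1); next start ≥ 1 → (3,6); next start ≥ 6 → (7,8); next start ≥ 8 → (9,10); next start ≥ 10 → (13,14).
Selected: (0,1) (3,6) (7,8) (9,10) (13,14)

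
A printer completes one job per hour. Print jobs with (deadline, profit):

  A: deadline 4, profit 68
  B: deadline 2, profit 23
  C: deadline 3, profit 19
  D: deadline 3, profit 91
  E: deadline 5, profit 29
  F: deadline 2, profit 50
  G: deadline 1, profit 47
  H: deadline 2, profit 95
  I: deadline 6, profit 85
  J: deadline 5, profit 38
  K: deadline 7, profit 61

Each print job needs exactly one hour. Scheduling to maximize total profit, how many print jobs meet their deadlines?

Sort by profit descending; place each in the latest free slot ≤ its deadline.
By profit: H(d2,95), D(d3,91), I(d6,85), A(d4,68), K(d7,61), F(d2,50), G(d1,47), J(d5,38), E(d5,29), B(d2,23), C(d3,19)
H→slot 2; D→slot 3; I→slot 6; A→slot 4; K→slot 7; F→slot 1; G skipped; J→slot 5; E skipped; B skipped; C skipped.
7 of 11 scheduled.

7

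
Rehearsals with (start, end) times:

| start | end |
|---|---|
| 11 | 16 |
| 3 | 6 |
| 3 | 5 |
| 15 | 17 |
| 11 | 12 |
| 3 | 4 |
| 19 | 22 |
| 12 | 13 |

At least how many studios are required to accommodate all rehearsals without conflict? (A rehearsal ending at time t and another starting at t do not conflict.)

starts: [3, 3, 3, 11, 11, 12, 15, 19]
ends:   [4, 5, 6, 12, 13, 16, 17, 22]
s3→1 s3→2 s3→3  — peak 3.

3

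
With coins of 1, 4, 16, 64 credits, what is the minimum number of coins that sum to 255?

12

Use the largest denomination that fits, subtract, and repeat.
255 = 3×64 + 3×16 + 3×4 + 3×1
Total coins = 3 + 3 + 3 + 3 = 12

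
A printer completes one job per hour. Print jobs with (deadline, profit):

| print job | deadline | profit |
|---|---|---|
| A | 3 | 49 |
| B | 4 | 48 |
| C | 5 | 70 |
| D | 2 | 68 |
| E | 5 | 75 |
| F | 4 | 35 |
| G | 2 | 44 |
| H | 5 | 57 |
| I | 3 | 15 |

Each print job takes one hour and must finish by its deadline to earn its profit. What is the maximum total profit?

319

Sort by profit descending; place each in the latest free slot ≤ its deadline.
Profit order: E=75 C=70 D=68 H=57 A=49 B=48 G=44 F=35 I=15
Assign: E→slot 5, C→slot 4, D→slot 2, H→slot 3, A→slot 1, B skipped, G skipped, F skipped, I skipped.
Slots: [1:A] [2:D] [3:H] [4:C] [5:E]
Profit = 49 + 68 + 57 + 70 + 75 = 319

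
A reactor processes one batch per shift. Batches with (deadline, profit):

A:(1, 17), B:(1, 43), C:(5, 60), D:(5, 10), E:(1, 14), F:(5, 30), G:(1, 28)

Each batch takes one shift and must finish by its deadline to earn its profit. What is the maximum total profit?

Sort by profit descending; place each in the latest free slot ≤ its deadline.
Profit order: C=60 B=43 F=30 G=28 A=17 E=14 D=10
Assign: C→slot 5, B→slot 1, F→slot 4, G skipped, A skipped, E skipped, D→slot 3.
Slots: [1:B] [3:D] [4:F] [5:C]
Profit = 43 + 10 + 30 + 60 = 143

143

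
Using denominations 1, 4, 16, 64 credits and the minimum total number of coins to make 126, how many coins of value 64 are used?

1

Use the largest denomination that fits, subtract, and repeat.
126 − 1×64→62 − 3×16→14 − 3×4→2 − 2×1→0
Count of 64: 1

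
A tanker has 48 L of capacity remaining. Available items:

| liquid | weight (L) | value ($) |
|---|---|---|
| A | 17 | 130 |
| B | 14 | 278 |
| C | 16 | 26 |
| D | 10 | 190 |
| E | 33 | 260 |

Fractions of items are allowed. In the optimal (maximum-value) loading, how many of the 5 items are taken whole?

2

Sort by value per unit weight and fill in that order.
Order: B (278/14=19.86) > D (190/10=19.00) > E (260/33=7.88) > A (130/17=7.65) > C (26/16=1.62)
Fill: take B (14 @ 278) → take D (10 @ 190) → take 24/33 of E → 189.09; 48/48 used.
2 item(s) taken whole; one partial (take 24/33 of E).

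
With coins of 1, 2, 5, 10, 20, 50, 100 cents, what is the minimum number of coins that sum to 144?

Use the largest denomination that fits, subtract, and repeat.
144 − 1×100→44 − 2×20→4 − 2×2→0
Total coins = 1 + 2 + 2 = 5

5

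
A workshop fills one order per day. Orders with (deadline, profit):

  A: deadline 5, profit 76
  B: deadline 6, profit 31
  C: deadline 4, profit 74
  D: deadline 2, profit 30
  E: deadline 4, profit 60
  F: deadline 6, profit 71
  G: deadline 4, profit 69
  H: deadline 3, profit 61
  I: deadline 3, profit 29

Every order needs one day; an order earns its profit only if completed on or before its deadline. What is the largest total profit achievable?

411

Take jobs in profit order; each goes to the latest open slot no later than its deadline.
By profit: A(d5,76), C(d4,74), F(d6,71), G(d4,69), H(d3,61), E(d4,60), B(d6,31), D(d2,30), I(d3,29)
A→slot 5; C→slot 4; F→slot 6; G→slot 3; H→slot 2; E→slot 1; B skipped; D skipped; I skipped.
Profit = 60 + 61 + 69 + 74 + 76 + 71 = 411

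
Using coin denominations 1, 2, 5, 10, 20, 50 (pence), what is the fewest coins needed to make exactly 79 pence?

5

Greedy: take as many of the largest coin as possible, then repeat with the remainder.
79 = 1×50 + 1×20 + 1×5 + 2×2
Total coins = 1 + 1 + 1 + 2 = 5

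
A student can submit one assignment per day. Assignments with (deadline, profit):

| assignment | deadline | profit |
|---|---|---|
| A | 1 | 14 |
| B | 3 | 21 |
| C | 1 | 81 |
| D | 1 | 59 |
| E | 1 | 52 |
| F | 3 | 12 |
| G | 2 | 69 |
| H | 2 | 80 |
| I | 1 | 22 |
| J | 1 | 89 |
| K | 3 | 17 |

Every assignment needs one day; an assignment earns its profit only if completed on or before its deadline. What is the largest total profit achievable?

190

Profit order: J=89 C=81 H=80 G=69 D=59 E=52 I=22 B=21 K=17 A=14 F=12
Assign: J→slot 1, C skipped, H→slot 2, G skipped, D skipped, E skipped, I skipped, B→slot 3, K skipped, A skipped, F skipped.
Slots: [1:J] [2:H] [3:B]
Profit = 89 + 80 + 21 = 190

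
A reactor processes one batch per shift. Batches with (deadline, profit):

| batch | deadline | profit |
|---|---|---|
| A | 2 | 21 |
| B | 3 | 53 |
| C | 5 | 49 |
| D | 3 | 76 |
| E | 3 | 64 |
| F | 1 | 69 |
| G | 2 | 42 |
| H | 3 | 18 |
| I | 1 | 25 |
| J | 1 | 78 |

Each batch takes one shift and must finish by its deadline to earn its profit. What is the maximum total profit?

By profit: J(d1,78), D(d3,76), F(d1,69), E(d3,64), B(d3,53), C(d5,49), G(d2,42), I(d1,25), A(d2,21), H(d3,18)
J→slot 1; D→slot 3; F skipped; E→slot 2; B skipped; C→slot 5; G skipped; I skipped; A skipped; H skipped.
Profit = 78 + 64 + 76 + 49 = 267

267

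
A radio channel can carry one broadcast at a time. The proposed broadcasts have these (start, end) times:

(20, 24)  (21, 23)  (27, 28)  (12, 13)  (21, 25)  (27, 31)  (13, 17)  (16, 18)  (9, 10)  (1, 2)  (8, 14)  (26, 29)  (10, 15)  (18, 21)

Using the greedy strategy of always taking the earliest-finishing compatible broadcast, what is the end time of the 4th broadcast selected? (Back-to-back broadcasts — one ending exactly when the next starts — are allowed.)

17

Greedy by earliest finish: after sorting by end time, pick each interval compatible with the last pick.
Sorted by end: (1,2)  (9,10)  (12,13)  (8,14)  (10,15)  (13,17)  (16,18)  (18,21)  (21,23)  (20,24)  (21,25)  (27,28)  (26,29)  (27,31)
take (1,2); take (9,10); take (12,13); skip (8,14); take (13,17); skip (16,18); take (18,21); take (21,23); skip (20,24); skip (21,25); take (27,28).
Selected: (1,2) (9,10) (12,13) (13,17) (18,21) (21,23) (27,28)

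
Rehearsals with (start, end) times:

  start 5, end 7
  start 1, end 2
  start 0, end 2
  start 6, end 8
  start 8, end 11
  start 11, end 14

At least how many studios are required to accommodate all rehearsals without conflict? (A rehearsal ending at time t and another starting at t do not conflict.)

2

Count concurrent intervals with a sweep; the peak is the room count.
Events (time:±→running): 0:+→1 1:+→2 … peak 2.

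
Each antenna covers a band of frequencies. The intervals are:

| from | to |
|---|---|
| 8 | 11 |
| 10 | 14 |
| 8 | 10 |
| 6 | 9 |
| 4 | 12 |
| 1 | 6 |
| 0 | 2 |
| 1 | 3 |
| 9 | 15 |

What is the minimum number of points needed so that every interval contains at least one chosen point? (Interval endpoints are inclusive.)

3

Sort by right endpoint; whenever an interval is uncovered, place a point at its right end.
Sorted: [0,2] [1,3] [1,6] [6,9] [8,10] [8,11] [4,12] [10,14] [9,15]
{[0,2],[1,3],[1,6]} hit by 2; {[6,9],[8,10],[8,11],[4,12]} hit by 9; {[10,14],[9,15]} hit by 14.
Points: 2, 9, 14 (3 total).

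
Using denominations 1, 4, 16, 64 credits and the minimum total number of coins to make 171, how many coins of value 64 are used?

171 = 2×64 + 2×16 + 2×4 + 3×1
Count of 64: 2

2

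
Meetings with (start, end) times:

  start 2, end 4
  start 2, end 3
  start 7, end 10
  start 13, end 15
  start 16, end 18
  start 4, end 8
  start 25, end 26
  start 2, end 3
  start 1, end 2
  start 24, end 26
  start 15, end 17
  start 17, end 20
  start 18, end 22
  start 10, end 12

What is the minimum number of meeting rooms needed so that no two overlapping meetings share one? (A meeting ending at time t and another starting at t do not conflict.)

3

The answer is the maximum number of intervals overlapping at any instant.
Events (time:±→running): 1:+→1 2:-→0 2:+→1 2:+→2 2:+→3 … peak 3.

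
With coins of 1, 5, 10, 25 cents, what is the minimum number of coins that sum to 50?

Use the largest denomination that fits, subtract, and repeat.
50 = 2×25
Total coins = 2 = 2

2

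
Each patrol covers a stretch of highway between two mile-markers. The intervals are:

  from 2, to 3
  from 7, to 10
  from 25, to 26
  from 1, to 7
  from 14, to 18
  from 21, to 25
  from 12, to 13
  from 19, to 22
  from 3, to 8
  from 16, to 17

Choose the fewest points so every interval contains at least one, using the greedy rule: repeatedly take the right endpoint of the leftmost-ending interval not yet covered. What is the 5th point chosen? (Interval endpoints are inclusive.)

22

Sort by right endpoint; whenever an interval is uncovered, place a point at its right end.
Sorted: [2,3] [1,7] [3,8] [7,10] [12,13] [16,17] [14,18] [19,22] [21,25] [25,26]
{[2,3],[1,7],[3,8]} hit by 3; {[7,10]} hit by 10; {[12,13]} hit by 13; {[16,17],[14,18]} hit by 17; {[19,22],[21,25]} hit by 22; {[25,26]} hit by 26.
Points: 3, 10, 13, 17, 22, 26 (6 total).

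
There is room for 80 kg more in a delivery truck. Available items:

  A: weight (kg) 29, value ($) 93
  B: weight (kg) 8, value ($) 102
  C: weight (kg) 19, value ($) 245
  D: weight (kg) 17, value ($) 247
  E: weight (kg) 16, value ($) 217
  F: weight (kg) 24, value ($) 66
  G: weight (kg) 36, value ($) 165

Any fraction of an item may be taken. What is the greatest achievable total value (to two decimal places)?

902.67

Greedy by value/weight ratio, highest first.
Ratios (sorted): D 14.53, E 13.56, C 12.89, B 12.75, G 4.58, A 3.21, F 2.75
take D (17 @ 247); take E (16 @ 217); take C (19 @ 245); take B (8 @ 102); take 20/36 of G → 91.67. Capacity used 80/80.
Total value = 902.67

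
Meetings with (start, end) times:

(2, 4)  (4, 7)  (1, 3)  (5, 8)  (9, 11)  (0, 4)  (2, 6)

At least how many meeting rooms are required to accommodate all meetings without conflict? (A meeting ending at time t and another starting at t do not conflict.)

4

Count concurrent intervals with a sweep; the peak is the room count.
Events (time:±→running): 0:+→1 1:+→2 2:+→3 2:+→4 … peak 4.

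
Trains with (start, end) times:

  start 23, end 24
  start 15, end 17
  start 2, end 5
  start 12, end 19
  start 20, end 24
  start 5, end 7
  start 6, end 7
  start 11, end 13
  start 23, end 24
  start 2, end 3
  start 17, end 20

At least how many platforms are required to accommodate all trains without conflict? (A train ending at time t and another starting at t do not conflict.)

3

starts: [2, 2, 5, 6, 11, 12, 15, 17, 20, 23, 23]
ends:   [3, 5, 7, 7, 13, 17, 19, 20, 24, 24, 24]
s2→1 s2→2 e3→1 e5→0 s5→1 s6→2 e7→1 e7→0 s11→1 s12→2 e13→1 s15→2 e17→1 s17→2 e19→1 e20→0 s20→1 s23→2 s23→3  — peak 3.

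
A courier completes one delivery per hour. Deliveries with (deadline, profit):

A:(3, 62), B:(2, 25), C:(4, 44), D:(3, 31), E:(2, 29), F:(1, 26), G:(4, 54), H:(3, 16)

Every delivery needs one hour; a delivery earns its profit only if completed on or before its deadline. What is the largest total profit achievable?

191

Take jobs in profit order; each goes to the latest open slot no later than its deadline.
Profit order: A=62 G=54 C=44 D=31 E=29 F=26 B=25 H=16
Assign: A→slot 3, G→slot 4, C→slot 2, D→slot 1, E skipped, F skipped, B skipped, H skipped.
Slots: [1:D] [2:C] [3:A] [4:G]
Profit = 31 + 44 + 62 + 54 = 191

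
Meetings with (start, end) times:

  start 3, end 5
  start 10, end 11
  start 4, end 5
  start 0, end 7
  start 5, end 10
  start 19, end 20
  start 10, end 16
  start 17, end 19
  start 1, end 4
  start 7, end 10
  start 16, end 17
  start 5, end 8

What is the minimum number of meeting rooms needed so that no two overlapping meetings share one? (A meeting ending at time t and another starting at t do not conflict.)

3

The answer is the maximum number of intervals overlapping at any instant.
Events (time:±→running): 0:+→1 1:+→2 3:+→3 … peak 3.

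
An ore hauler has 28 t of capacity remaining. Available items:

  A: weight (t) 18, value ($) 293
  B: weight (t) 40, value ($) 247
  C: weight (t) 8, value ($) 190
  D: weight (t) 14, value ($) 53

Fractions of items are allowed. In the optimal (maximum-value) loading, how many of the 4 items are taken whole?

2

Order: C (190/8=23.75) > A (293/18=16.28) > B (247/40=6.17) > D (53/14=3.79)
Fill: take C (8 @ 190) → take A (18 @ 293) → take 2/40 of B → 12.35; 28/28 used.
2 item(s) taken whole; one partial (take 2/40 of B).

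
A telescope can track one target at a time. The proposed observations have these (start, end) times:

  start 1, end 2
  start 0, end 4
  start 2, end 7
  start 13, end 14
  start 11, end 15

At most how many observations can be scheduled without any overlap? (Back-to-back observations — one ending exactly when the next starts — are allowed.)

Order by finish time; keep every interval that doesn't clash with the previous kept one.
Sorted by end: (1,2)  (0,4)  (2,7)  (13,14)  (11,15)
take (1,2); take (2,7); take (13,14).
Selected 3 observations.

3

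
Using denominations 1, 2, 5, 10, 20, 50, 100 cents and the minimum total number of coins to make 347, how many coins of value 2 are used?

1

347 = 3×100 + 2×20 + 1×5 + 1×2
Count of 2: 1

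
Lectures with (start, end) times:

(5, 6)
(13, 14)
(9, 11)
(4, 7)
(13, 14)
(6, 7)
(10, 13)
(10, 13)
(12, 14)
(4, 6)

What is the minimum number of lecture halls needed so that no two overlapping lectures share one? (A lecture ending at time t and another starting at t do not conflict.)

3

The answer is the maximum number of intervals overlapping at any instant.
Events (time:±→running): 4:+→1 4:+→2 5:+→3 … peak 3.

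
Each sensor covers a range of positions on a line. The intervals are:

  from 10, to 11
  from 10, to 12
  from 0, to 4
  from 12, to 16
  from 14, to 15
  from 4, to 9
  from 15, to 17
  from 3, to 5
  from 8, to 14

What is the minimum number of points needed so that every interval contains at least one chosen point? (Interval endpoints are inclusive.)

Sort by right endpoint; whenever an interval is uncovered, place a point at its right end.
By right end: [0,4]  [3,5]  [4,9]  [10,11]  [10,12]  [8,14]  [14,15]  [12,16]  [15,17]
[0,4] uncovered → point at 4; [10,11] uncovered → point at 11; [14,15] uncovered → point at 15.
Points: 4, 11, 15 (3 total).

3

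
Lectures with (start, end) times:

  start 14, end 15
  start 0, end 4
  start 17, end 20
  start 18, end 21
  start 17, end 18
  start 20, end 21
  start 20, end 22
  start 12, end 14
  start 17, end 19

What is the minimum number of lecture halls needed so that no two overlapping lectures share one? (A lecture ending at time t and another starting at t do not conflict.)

3

starts: [0, 12, 14, 17, 17, 17, 18, 20, 20]
ends:   [4, 14, 15, 18, 19, 20, 21, 21, 22]
s0→1 e4→0 s12→1 e14→0 s14→1 e15→0 s17→1 s17→2 s17→3  — peak 3.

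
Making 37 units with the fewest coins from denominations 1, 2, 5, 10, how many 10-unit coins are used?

Use the largest denomination that fits, subtract, and repeat.
37 − 3×10→7 − 1×5→2 − 1×2→0
Count of 10: 3

3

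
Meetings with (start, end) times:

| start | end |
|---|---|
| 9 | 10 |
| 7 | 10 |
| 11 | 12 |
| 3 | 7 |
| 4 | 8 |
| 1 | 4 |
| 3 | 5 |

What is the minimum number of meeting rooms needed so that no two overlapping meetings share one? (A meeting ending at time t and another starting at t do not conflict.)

Events (time:±→running): 1:+→1 3:+→2 3:+→3 … peak 3.

3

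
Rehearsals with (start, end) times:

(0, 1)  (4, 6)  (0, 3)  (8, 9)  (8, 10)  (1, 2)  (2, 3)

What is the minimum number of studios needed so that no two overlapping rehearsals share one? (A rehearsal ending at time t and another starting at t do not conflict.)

starts: [0, 0, 1, 2, 4, 8, 8]
ends:   [1, 2, 3, 3, 6, 9, 10]
s0→1 s0→2  — peak 2.

2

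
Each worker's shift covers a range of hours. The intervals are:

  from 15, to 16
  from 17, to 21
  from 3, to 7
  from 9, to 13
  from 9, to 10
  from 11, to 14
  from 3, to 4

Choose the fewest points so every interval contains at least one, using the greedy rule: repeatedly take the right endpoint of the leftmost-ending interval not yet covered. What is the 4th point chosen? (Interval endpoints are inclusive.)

By right end: [3,4]  [3,7]  [9,10]  [9,13]  [11,14]  [15,16]  [17,21]
[3,4] uncovered → point at 4; [9,10] uncovered → point at 10; [11,14] uncovered → point at 14; [15,16] uncovered → point at 16; [17,21] uncovered → point at 21.
Points: 4, 10, 14, 16, 21 (5 total).

16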